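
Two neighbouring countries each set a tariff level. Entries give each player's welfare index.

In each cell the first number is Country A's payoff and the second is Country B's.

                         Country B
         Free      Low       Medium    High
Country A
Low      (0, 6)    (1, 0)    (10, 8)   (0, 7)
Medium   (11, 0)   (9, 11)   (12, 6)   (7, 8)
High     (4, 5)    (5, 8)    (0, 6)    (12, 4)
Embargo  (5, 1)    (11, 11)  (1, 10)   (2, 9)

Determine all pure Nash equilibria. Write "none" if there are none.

The unique pure-strategy Nash equilibrium is (Embargo, Low).

Mark each player's best response to every combination of opponents' strategies; a profile where every player is best-responding is a pure Nash equilibrium.
Country A against Free: payoffs 0, 11, 4, 5 → best response Medium.
Country A against Low: payoffs 1, 9, 5, 11 → best response Embargo.
Country A against Medium: payoffs 10, 12, 0, 1 → best response Medium.
Country A against High: payoffs 0, 7, 12, 2 → best response High.
Country B against Low: payoffs 6, 0, 8, 7 → best response Medium.
Country B against Medium: payoffs 0, 11, 6, 8 → best response Low.
Country B against High: payoffs 5, 8, 6, 4 → best response Low.
Country B against Embargo: payoffs 1, 11, 10, 9 → best response Low.
Mutual best responses: (Embargo, Low).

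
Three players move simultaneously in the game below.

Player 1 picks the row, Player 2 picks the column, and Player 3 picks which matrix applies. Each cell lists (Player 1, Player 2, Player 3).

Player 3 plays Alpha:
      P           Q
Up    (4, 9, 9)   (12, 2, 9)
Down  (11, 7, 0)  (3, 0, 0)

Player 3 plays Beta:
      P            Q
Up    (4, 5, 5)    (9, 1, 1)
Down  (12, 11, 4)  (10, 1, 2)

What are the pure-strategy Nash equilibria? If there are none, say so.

Player 1 against (P, Alpha): payoffs 4, 11 → best response Down.
Player 1 against (P, Beta): payoffs 4, 12 → best response Down.
Player 1 against (Q, Alpha): payoffs 12, 3 → best response Up.
Player 1 against (Q, Beta): payoffs 9, 10 → best response Down.
Player 2 against (Up, Alpha): payoffs 9, 2 → best response P.
Player 2 against (Up, Beta): payoffs 5, 1 → best response P.
Player 2 against (Down, Alpha): payoffs 7, 0 → best response P.
Player 2 against (Down, Beta): payoffs 11, 1 → best response P.
Player 3 against (Up, P): payoffs 9, 5 → best response Alpha.
Player 3 against (Up, Q): payoffs 9, 1 → best response Alpha.
Player 3 against (Down, P): payoffs 0, 4 → best response Beta.
Player 3 against (Down, Q): payoffs 0, 2 → best response Beta.
Mutual best responses: (Down, P, Beta).

Pure NE: (Down, P, Beta)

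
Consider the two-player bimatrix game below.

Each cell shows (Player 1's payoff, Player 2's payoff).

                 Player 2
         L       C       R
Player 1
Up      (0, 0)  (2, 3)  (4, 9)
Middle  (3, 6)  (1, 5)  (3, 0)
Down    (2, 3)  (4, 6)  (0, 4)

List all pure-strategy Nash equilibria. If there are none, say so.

Pure-strategy Nash equilibria: (Up, R); (Middle, L); (Down, C)

Player 1 against L: payoffs 0, 3, 2 → best response Middle.
Player 1 against C: payoffs 2, 1, 4 → best response Down.
Player 1 against R: payoffs 4, 3, 0 → best response Up.
Player 2 against Up: payoffs 0, 3, 9 → best response R.
Player 2 against Middle: payoffs 6, 5, 0 → best response L.
Player 2 against Down: payoffs 3, 6, 4 → best response C.
Mutual best responses: (Up, R); (Middle, L); (Down, C).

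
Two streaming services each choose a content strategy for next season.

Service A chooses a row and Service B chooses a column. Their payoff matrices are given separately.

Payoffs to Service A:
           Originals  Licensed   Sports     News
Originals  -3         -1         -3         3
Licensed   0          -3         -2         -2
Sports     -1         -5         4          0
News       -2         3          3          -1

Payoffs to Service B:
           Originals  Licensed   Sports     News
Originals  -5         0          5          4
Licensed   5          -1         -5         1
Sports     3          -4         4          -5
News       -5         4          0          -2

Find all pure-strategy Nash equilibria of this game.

(Originals, Originals): Service A can switch to Licensed (-3 → 0). Not NE.
(Originals, Licensed): Service A can switch to News (-1 → 3). Not NE.
(Originals, Sports): Service A can switch to Licensed (-3 → -2). Not NE.
(Originals, News): Service B can switch to Sports (4 → 5). Not NE.
(Licensed, Originals): Service A gets 0, best alternative -1; Service B gets 5, best alternative 1. No profitable deviation — NE.
(Licensed, Licensed): Service A can switch to Originals (-3 → -1). Not NE.
(Licensed, Sports): Service A can switch to Sports (-2 → 4). Not NE.
(Licensed, News): Service A can switch to Originals (-2 → 3). Not NE.
(Sports, Originals): Service A can switch to Licensed (-1 → 0). Not NE.
(Sports, Sports): Service A gets 4, best alternative 3; Service B gets 4, best alternative 3. No profitable deviation — NE.
(News, Licensed): Service A gets 3, best alternative -1; Service B gets 4, best alternative 0. No profitable deviation — NE.
(The remaining 5 profiles each have a profitable deviation by the same check.)

Pure-strategy Nash equilibria: (Licensed, Originals); (Sports, Sports); (News, Licensed)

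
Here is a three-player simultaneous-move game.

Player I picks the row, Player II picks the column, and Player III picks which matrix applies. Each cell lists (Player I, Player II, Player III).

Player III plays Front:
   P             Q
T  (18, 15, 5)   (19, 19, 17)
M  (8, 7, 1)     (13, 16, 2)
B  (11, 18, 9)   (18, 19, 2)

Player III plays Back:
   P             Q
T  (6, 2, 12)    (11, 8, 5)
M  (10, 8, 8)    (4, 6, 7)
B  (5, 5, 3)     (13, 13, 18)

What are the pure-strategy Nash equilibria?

Mark each player's best response to every combination of opponents' strategies; a profile where every player is best-responding is a pure Nash equilibrium.
Player I against (P, Front): payoffs 18, 8, 11 → best response T.
Player I against (P, Back): payoffs 6, 10, 5 → best response M.
Player I against (Q, Front): payoffs 19, 13, 18 → best response T.
Player I against (Q, Back): payoffs 11, 4, 13 → best response B.
Player II against (T, Front): payoffs 15, 19 → best response Q.
Player II against (T, Back): payoffs 2, 8 → best response Q.
Player II against (M, Front): payoffs 7, 16 → best response Q.
Player II against (M, Back): payoffs 8, 6 → best response P.
Player II against (B, Front): payoffs 18, 19 → best response Q.
Player II against (B, Back): payoffs 5, 13 → best response Q.
Player III against (T, P): payoffs 5, 12 → best response Back.
Player III against (T, Q): payoffs 17, 5 → best response Front.
Player III against (M, P): payoffs 1, 8 → best response Back.
Player III against (M, Q): payoffs 2, 7 → best response Back.
Player III against (B, P): payoffs 9, 3 → best response Front.
Player III against (B, Q): payoffs 2, 18 → best response Back.
Mutual best responses: (T, Q, Front); (M, P, Back); (B, Q, Back).

The pure Nash equilibria are (T, Q, Front); (M, P, Back); (B, Q, Back).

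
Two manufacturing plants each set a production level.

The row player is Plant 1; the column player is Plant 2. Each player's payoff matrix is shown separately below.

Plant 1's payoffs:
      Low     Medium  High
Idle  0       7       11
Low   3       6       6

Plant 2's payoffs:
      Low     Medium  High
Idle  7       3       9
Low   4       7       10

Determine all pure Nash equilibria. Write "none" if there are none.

Plant 1 against Low: payoffs 0, 3 → best response Low.
Plant 1 against Medium: payoffs 7, 6 → best response Idle.
Plant 1 against High: payoffs 11, 6 → best response Idle.
Plant 2 against Idle: payoffs 7, 3, 9 → best response High.
Plant 2 against Low: payoffs 4, 7, 10 → best response High.
Mutual best responses: (Idle, High).

(Idle, High)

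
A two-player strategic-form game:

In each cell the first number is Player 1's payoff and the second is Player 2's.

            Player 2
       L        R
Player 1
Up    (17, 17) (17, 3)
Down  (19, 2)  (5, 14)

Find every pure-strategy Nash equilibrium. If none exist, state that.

none

Check each profile: it is a Nash equilibrium iff no player can strictly gain by switching unilaterally.
(Up, L): Player 1 can switch to Down (17 → 19). Not NE.
(Up, R): Player 2 can switch to L (3 → 17). Not NE.
(Down, L): Player 2 can switch to R (2 → 14). Not NE.
(Down, R): Player 1 can switch to Up (5 → 17). Not NE.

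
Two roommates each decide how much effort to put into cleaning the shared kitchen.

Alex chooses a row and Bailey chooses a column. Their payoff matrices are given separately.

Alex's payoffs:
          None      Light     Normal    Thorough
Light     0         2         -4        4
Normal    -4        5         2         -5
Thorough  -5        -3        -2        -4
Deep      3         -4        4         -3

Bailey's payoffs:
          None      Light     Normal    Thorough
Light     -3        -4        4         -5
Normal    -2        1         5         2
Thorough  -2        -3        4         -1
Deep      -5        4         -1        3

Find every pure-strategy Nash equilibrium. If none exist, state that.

Alex against None: payoffs 0, -4, -5, 3 → best response Deep.
Alex against Light: payoffs 2, 5, -3, -4 → best response Normal.
Alex against Normal: payoffs -4, 2, -2, 4 → best response Deep.
Alex against Thorough: payoffs 4, -5, -4, -3 → best response Light.
Bailey against Light: payoffs -3, -4, 4, -5 → best response Normal.
Bailey against Normal: payoffs -2, 1, 5, 2 → best response Normal.
Bailey against Thorough: payoffs -2, -3, 4, -1 → best response Normal.
Bailey against Deep: payoffs -5, 4, -1, 3 → best response Light.
No profile is a mutual best response for all players.

none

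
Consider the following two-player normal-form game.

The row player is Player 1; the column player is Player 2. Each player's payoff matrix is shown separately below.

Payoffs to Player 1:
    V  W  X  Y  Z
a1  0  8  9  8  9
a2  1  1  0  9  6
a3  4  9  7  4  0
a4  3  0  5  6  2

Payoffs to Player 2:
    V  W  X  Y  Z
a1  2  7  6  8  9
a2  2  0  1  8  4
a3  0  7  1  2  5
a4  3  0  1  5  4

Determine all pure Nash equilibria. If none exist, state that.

For each strategy profile, look for a profitable unilateral deviation.
(a1, V): Player 1 can switch to a2 (0 → 1). Not NE.
(a1, W): Player 1 can switch to a3 (8 → 9). Not NE.
(a1, X): Player 2 can switch to W (6 → 7). Not NE.
(a1, Y): Player 1 can switch to a2 (8 → 9). Not NE.
(a1, Z): Player 1 gets 9, best alternative 6; Player 2 gets 9, best alternative 8. No profitable deviation — NE.
(a2, V): Player 1 can switch to a3 (1 → 4). Not NE.
(a2, W): Player 1 can switch to a1 (1 → 8). Not NE.
(a2, X): Player 1 can switch to a1 (0 → 9). Not NE.
(a2, Y): Player 1 gets 9, best alternative 8; Player 2 gets 8, best alternative 4. No profitable deviation — NE.
(a2, Z): Player 1 can switch to a1 (6 → 9). Not NE.
(a3, V): Player 2 can switch to W (0 → 7). Not NE.
(a3, W): Player 1 gets 9, best alternative 8; Player 2 gets 7, best alternative 5. No profitable deviation — NE.
(a3, X): Player 1 can switch to a1 (7 → 9). Not NE.
(The remaining 7 profiles each have a profitable deviation by the same check.)

Pure-strategy Nash equilibria: (a1, Z) and (a2, Y) and (a3, W)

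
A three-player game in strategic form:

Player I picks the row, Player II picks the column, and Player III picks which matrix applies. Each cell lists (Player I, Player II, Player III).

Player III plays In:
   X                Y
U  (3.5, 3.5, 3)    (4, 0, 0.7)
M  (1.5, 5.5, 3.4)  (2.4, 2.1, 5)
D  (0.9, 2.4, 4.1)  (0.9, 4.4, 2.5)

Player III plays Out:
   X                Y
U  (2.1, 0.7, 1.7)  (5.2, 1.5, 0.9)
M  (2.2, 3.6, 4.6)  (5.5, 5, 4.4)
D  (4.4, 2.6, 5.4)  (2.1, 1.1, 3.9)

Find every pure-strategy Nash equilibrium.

Pure-strategy Nash equilibria: (U, X, In), (D, X, Out)

Player I against (X, In): payoffs 3.5, 1.5, 0.9 → best response U.
Player I against (X, Out): payoffs 2.1, 2.2, 4.4 → best response D.
Player I against (Y, In): payoffs 4, 2.4, 0.9 → best response U.
Player I against (Y, Out): payoffs 5.2, 5.5, 2.1 → best response M.
Player II against (U, In): payoffs 3.5, 0 → best response X.
Player II against (U, Out): payoffs 0.7, 1.5 → best response Y.
Player II against (M, In): payoffs 5.5, 2.1 → best response X.
Player II against (M, Out): payoffs 3.6, 5 → best response Y.
Player II against (D, In): payoffs 2.4, 4.4 → best response Y.
Player II against (D, Out): payoffs 2.6, 1.1 → best response X.
Player III against (U, X): payoffs 3, 1.7 → best response In.
Player III against (U, Y): payoffs 0.7, 0.9 → best response Out.
Player III against (M, X): payoffs 3.4, 4.6 → best response Out.
Player III against (M, Y): payoffs 5, 4.4 → best response In.
Player III against (D, X): payoffs 4.1, 5.4 → best response Out.
Player III against (D, Y): payoffs 2.5, 3.9 → best response Out.
Mutual best responses: (U, X, In); (D, X, Out).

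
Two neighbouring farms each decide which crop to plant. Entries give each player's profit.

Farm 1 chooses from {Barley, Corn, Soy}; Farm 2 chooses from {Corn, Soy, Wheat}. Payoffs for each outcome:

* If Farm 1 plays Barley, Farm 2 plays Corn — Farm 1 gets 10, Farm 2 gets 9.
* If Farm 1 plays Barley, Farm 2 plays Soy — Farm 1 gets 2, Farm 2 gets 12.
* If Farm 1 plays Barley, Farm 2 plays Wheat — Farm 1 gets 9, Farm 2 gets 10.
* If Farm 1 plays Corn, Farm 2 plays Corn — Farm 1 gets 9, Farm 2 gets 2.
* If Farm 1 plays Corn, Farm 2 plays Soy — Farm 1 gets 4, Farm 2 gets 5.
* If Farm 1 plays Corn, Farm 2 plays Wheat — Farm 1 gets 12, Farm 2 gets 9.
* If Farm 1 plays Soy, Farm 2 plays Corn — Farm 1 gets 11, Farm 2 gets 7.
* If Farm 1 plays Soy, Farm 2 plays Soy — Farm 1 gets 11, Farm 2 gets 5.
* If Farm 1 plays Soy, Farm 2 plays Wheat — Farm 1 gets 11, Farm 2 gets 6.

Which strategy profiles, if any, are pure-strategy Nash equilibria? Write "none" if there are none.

The pure Nash equilibria are (Corn, Wheat) and (Soy, Corn).

Farm 1 against Corn: payoffs 10, 9, 11 → best response Soy.
Farm 1 against Soy: payoffs 2, 4, 11 → best response Soy.
Farm 1 against Wheat: payoffs 9, 12, 11 → best response Corn.
Farm 2 against Barley: payoffs 9, 12, 10 → best response Soy.
Farm 2 against Corn: payoffs 2, 5, 9 → best response Wheat.
Farm 2 against Soy: payoffs 7, 5, 6 → best response Corn.
Mutual best responses: (Corn, Wheat); (Soy, Corn).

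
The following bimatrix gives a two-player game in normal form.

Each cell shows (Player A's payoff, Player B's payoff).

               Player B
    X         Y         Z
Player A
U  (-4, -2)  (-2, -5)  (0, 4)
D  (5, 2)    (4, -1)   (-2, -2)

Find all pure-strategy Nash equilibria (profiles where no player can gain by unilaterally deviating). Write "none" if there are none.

(U, X): Player A can switch to D (-4 → 5). Not NE.
(U, Y): Player A can switch to D (-2 → 4). Not NE.
(U, Z): Player A gets 0, best alternative -2; Player B gets 4, best alternative -2. No profitable deviation — NE.
(D, X): Player A gets 5, best alternative -4; Player B gets 2, best alternative -1. No profitable deviation — NE.
(D, Y): Player B can switch to X (-1 → 2). Not NE.
(D, Z): Player A can switch to U (-2 → 0). Not NE.

Pure-strategy Nash equilibria: (U, Z), (D, X)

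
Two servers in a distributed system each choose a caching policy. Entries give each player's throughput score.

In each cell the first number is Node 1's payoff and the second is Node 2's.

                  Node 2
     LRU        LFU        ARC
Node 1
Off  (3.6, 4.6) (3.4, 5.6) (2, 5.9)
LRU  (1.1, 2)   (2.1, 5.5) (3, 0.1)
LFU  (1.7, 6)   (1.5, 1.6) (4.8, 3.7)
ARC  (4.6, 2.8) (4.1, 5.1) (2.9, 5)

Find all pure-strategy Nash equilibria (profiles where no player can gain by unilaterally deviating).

(ARC, LFU)

Node 1 against LRU: payoffs 3.6, 1.1, 1.7, 4.6 → best response ARC.
Node 1 against LFU: payoffs 3.4, 2.1, 1.5, 4.1 → best response ARC.
Node 1 against ARC: payoffs 2, 3, 4.8, 2.9 → best response LFU.
Node 2 against Off: payoffs 4.6, 5.6, 5.9 → best response ARC.
Node 2 against LRU: payoffs 2, 5.5, 0.1 → best response LFU.
Node 2 against LFU: payoffs 6, 1.6, 3.7 → best response LRU.
Node 2 against ARC: payoffs 2.8, 5.1, 5 → best response LFU.
Mutual best responses: (ARC, LFU).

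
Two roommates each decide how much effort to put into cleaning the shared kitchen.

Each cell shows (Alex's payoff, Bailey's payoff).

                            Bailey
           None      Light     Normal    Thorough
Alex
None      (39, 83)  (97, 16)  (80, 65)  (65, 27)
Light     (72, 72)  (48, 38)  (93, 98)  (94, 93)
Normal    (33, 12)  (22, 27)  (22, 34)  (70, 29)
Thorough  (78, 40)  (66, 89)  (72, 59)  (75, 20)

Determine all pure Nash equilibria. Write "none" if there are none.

Pure NE: (Light, Normal)

Alex against None: payoffs 39, 72, 33, 78 → best response Thorough.
Alex against Light: payoffs 97, 48, 22, 66 → best response None.
Alex against Normal: payoffs 80, 93, 22, 72 → best response Light.
Alex against Thorough: payoffs 65, 94, 70, 75 → best response Light.
Bailey against None: payoffs 83, 16, 65, 27 → best response None.
Bailey against Light: payoffs 72, 38, 98, 93 → best response Normal.
Bailey against Normal: payoffs 12, 27, 34, 29 → best response Normal.
Bailey against Thorough: payoffs 40, 89, 59, 20 → best response Light.
Mutual best responses: (Light, Normal).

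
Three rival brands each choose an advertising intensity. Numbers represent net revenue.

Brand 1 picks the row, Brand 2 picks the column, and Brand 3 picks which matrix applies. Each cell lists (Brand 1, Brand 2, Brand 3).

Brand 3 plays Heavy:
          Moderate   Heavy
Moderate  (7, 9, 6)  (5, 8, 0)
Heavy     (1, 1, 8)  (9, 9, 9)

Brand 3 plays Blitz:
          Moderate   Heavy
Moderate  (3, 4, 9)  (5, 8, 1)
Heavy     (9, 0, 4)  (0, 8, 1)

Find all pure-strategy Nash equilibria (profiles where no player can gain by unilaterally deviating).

Pure-strategy Nash equilibria: (Moderate, Heavy, Blitz) and (Heavy, Heavy, Heavy)

Mark each player's best response to every combination of opponents' strategies; a profile where every player is best-responding is a pure Nash equilibrium.
Brand 1 against (Moderate, Heavy): payoffs 7, 1 → best response Moderate.
Brand 1 against (Moderate, Blitz): payoffs 3, 9 → best response Heavy.
Brand 1 against (Heavy, Heavy): payoffs 5, 9 → best response Heavy.
Brand 1 against (Heavy, Blitz): payoffs 5, 0 → best response Moderate.
Brand 2 against (Moderate, Heavy): payoffs 9, 8 → best response Moderate.
Brand 2 against (Moderate, Blitz): payoffs 4, 8 → best response Heavy.
Brand 2 against (Heavy, Heavy): payoffs 1, 9 → best response Heavy.
Brand 2 against (Heavy, Blitz): payoffs 0, 8 → best response Heavy.
Brand 3 against (Moderate, Moderate): payoffs 6, 9 → best response Blitz.
Brand 3 against (Moderate, Heavy): payoffs 0, 1 → best response Blitz.
Brand 3 against (Heavy, Moderate): payoffs 8, 4 → best response Heavy.
Brand 3 against (Heavy, Heavy): payoffs 9, 1 → best response Heavy.
Mutual best responses: (Moderate, Heavy, Blitz); (Heavy, Heavy, Heavy).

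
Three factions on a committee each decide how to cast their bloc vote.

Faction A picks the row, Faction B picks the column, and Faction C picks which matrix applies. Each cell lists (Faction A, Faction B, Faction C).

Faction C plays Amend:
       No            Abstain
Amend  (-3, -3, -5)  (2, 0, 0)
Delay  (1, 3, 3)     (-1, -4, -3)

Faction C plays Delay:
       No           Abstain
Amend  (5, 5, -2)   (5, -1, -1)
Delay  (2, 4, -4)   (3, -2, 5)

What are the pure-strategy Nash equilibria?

(Amend, No, Amend): Faction A can switch to Delay (-3 → 1). Not NE.
(Amend, No, Delay): Faction A gets 5, best alternative 2; Faction B gets 5, best alternative -1; Faction C gets -2, best alternative -5. No profitable deviation — NE.
(Amend, Abstain, Amend): Faction A gets 2, best alternative -1; Faction B gets 0, best alternative -3; Faction C gets 0, best alternative -1. No profitable deviation — NE.
(Amend, Abstain, Delay): Faction B can switch to No (-1 → 5). Not NE.
(Delay, No, Amend): Faction A gets 1, best alternative -3; Faction B gets 3, best alternative -4; Faction C gets 3, best alternative -4. No profitable deviation — NE.
(Delay, No, Delay): Faction A can switch to Amend (2 → 5). Not NE.
(Delay, Abstain, Amend): Faction A can switch to Amend (-1 → 2). Not NE.
(Delay, Abstain, Delay): Faction A can switch to Amend (3 → 5). Not NE.

The pure Nash equilibria are (Amend, No, Delay) and (Amend, Abstain, Amend) and (Delay, No, Amend).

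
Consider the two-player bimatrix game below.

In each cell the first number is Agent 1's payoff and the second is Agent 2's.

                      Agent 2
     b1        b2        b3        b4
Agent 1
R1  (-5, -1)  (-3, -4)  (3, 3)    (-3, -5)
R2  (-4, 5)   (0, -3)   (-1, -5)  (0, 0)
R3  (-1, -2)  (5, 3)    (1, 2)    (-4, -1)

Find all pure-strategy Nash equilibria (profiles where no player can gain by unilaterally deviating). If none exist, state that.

Pure-strategy Nash equilibria: (R1, b3), (R3, b2)

For each player, find the best response to each opponent profile; mutual best responses are the pure NE.
Agent 1 against b1: payoffs -5, -4, -1 → best response R3.
Agent 1 against b2: payoffs -3, 0, 5 → best response R3.
Agent 1 against b3: payoffs 3, -1, 1 → best response R1.
Agent 1 against b4: payoffs -3, 0, -4 → best response R2.
Agent 2 against R1: payoffs -1, -4, 3, -5 → best response b3.
Agent 2 against R2: payoffs 5, -3, -5, 0 → best response b1.
Agent 2 against R3: payoffs -2, 3, 2, -1 → best response b2.
Mutual best responses: (R1, b3); (R3, b2).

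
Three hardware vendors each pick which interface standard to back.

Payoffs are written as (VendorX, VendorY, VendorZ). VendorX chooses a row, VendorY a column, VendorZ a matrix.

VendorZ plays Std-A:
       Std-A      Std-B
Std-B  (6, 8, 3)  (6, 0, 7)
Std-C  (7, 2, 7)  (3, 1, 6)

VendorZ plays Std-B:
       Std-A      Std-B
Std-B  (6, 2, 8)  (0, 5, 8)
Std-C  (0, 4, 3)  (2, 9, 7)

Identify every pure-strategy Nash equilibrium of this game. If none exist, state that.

(Std-B, Std-A, Std-A): VendorX can switch to Std-C (6 → 7). Not NE.
(Std-B, Std-A, Std-B): VendorY can switch to Std-B (2 → 5). Not NE.
(Std-B, Std-B, Std-A): VendorY can switch to Std-A (0 → 8). Not NE.
(Std-B, Std-B, Std-B): VendorX can switch to Std-C (0 → 2). Not NE.
(Std-C, Std-A, Std-A): VendorX gets 7, best alternative 6; VendorY gets 2, best alternative 1; VendorZ gets 7, best alternative 3. No profitable deviation — NE.
(Std-C, Std-A, Std-B): VendorX can switch to Std-B (0 → 6). Not NE.
(Std-C, Std-B, Std-A): VendorX can switch to Std-B (3 → 6). Not NE.
(Std-C, Std-B, Std-B): VendorX gets 2, best alternative 0; VendorY gets 9, best alternative 4; VendorZ gets 7, best alternative 6. No profitable deviation — NE.

(Std-C, Std-A, Std-A); (Std-C, Std-B, Std-B)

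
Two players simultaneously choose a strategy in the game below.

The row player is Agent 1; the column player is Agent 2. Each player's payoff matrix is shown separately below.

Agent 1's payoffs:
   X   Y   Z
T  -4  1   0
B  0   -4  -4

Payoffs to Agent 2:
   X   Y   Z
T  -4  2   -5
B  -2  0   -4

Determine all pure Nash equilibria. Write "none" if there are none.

Pure NE: (T, Y)

(T, X): Agent 1 can switch to B (-4 → 0). Not NE.
(T, Y): Agent 1 gets 1, best alternative -4; Agent 2 gets 2, best alternative -4. No profitable deviation — NE.
(T, Z): Agent 2 can switch to X (-5 → -4). Not NE.
(B, X): Agent 2 can switch to Y (-2 → 0). Not NE.
(B, Y): Agent 1 can switch to T (-4 → 1). Not NE.
(B, Z): Agent 1 can switch to T (-4 → 0). Not NE.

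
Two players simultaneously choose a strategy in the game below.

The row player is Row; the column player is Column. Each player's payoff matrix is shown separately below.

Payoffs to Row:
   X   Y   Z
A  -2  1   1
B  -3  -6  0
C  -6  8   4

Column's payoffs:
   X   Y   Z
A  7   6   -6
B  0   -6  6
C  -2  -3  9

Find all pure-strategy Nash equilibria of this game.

Row against X: payoffs -2, -3, -6 → best response A.
Row against Y: payoffs 1, -6, 8 → best response C.
Row against Z: payoffs 1, 0, 4 → best response C.
Column against A: payoffs 7, 6, -6 → best response X.
Column against B: payoffs 0, -6, 6 → best response Z.
Column against C: payoffs -2, -3, 9 → best response Z.
Mutual best responses: (A, X); (C, Z).

The pure Nash equilibria are (A, X) and (C, Z).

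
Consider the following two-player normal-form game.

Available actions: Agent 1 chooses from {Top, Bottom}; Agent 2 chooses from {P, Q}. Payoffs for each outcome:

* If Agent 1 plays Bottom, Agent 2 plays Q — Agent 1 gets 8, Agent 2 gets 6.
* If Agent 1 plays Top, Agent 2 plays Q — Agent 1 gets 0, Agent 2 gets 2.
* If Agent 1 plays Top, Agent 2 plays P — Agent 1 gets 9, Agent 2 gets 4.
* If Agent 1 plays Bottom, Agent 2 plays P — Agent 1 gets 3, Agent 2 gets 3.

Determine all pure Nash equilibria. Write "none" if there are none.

For each strategy profile, look for a profitable unilateral deviation.
(Top, P): Agent 1 gets 9, best alternative 3; Agent 2 gets 4, best alternative 2. No profitable deviation — NE.
(Top, Q): Agent 1 can switch to Bottom (0 → 8). Not NE.
(Bottom, P): Agent 1 can switch to Top (3 → 9). Not NE.
(Bottom, Q): Agent 1 gets 8, best alternative 0; Agent 2 gets 6, best alternative 3. No profitable deviation — NE.

(Top, P), (Bottom, Q)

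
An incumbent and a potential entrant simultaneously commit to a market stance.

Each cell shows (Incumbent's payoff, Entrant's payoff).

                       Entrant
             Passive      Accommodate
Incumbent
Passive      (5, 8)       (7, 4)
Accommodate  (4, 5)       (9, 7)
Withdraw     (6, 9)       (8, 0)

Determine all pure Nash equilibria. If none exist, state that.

Incumbent against Passive: payoffs 5, 4, 6 → best response Withdraw.
Incumbent against Accommodate: payoffs 7, 9, 8 → best response Accommodate.
Entrant against Passive: payoffs 8, 4 → best response Passive.
Entrant against Accommodate: payoffs 5, 7 → best response Accommodate.
Entrant against Withdraw: payoffs 9, 0 → best response Passive.
Mutual best responses: (Accommodate, Accommodate); (Withdraw, Passive).

Pure-strategy Nash equilibria: (Accommodate, Accommodate) and (Withdraw, Passive)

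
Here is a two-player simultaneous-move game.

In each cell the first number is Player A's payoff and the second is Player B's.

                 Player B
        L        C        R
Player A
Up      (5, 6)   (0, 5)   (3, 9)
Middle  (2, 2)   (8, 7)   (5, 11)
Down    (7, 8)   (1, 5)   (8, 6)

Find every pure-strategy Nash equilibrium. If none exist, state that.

(Up, L): Player A can switch to Down (5 → 7). Not NE.
(Up, C): Player A can switch to Middle (0 → 8). Not NE.
(Up, R): Player A can switch to Middle (3 → 5). Not NE.
(Middle, L): Player A can switch to Up (2 → 5). Not NE.
(Middle, C): Player B can switch to R (7 → 11). Not NE.
(Middle, R): Player A can switch to Down (5 → 8). Not NE.
(Down, L): Player A gets 7, best alternative 5; Player B gets 8, best alternative 6. No profitable deviation — NE.
(Down, C): Player A can switch to Middle (1 → 8). Not NE.
(Down, R): Player B can switch to L (6 → 8). Not NE.

The unique pure-strategy Nash equilibrium is (Down, L).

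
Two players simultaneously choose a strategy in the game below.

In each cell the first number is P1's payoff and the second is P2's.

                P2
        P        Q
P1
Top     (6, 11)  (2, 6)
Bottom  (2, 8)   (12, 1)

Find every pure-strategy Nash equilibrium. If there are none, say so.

(Top, P): P1 gets 6, best alternative 2; P2 gets 11, best alternative 6. No profitable deviation — NE.
(Top, Q): P1 can switch to Bottom (2 → 12). Not NE.
(Bottom, P): P1 can switch to Top (2 → 6). Not NE.
(Bottom, Q): P2 can switch to P (1 → 8). Not NE.

(Top, P)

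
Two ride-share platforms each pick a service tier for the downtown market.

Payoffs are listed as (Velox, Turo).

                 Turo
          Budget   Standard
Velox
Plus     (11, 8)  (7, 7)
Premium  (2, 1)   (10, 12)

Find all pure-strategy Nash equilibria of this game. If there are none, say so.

Velox against Budget: payoffs 11, 2 → best response Plus.
Velox against Standard: payoffs 7, 10 → best response Premium.
Turo against Plus: payoffs 8, 7 → best response Budget.
Turo against Premium: payoffs 1, 12 → best response Standard.
Mutual best responses: (Plus, Budget); (Premium, Standard).

(Plus, Budget), (Premium, Standard)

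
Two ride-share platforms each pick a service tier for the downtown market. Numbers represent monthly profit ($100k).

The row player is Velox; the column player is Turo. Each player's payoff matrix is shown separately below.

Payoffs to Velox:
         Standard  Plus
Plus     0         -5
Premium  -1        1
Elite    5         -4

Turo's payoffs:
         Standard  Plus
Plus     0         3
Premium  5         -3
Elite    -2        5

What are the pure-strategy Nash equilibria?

Velox against Standard: payoffs 0, -1, 5 → best response Elite.
Velox against Plus: payoffs -5, 1, -4 → best response Premium.
Turo against Plus: payoffs 0, 3 → best response Plus.
Turo against Premium: payoffs 5, -3 → best response Standard.
Turo against Elite: payoffs -2, 5 → best response Plus.
No profile is a mutual best response for all players.

none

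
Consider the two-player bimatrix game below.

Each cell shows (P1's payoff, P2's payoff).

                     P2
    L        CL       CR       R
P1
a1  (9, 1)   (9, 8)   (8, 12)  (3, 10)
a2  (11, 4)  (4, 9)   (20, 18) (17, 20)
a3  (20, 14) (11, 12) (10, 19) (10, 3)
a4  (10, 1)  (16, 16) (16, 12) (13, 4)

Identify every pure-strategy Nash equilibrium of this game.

P1 against L: payoffs 9, 11, 20, 10 → best response a3.
P1 against CL: payoffs 9, 4, 11, 16 → best response a4.
P1 against CR: payoffs 8, 20, 10, 16 → best response a2.
P1 against R: payoffs 3, 17, 10, 13 → best response a2.
P2 against a1: payoffs 1, 8, 12, 10 → best response CR.
P2 against a2: payoffs 4, 9, 18, 20 → best response R.
P2 against a3: payoffs 14, 12, 19, 3 → best response CR.
P2 against a4: payoffs 1, 16, 12, 4 → best response CL.
Mutual best responses: (a2, R); (a4, CL).

Pure-strategy Nash equilibria: (a2, R) and (a4, CL)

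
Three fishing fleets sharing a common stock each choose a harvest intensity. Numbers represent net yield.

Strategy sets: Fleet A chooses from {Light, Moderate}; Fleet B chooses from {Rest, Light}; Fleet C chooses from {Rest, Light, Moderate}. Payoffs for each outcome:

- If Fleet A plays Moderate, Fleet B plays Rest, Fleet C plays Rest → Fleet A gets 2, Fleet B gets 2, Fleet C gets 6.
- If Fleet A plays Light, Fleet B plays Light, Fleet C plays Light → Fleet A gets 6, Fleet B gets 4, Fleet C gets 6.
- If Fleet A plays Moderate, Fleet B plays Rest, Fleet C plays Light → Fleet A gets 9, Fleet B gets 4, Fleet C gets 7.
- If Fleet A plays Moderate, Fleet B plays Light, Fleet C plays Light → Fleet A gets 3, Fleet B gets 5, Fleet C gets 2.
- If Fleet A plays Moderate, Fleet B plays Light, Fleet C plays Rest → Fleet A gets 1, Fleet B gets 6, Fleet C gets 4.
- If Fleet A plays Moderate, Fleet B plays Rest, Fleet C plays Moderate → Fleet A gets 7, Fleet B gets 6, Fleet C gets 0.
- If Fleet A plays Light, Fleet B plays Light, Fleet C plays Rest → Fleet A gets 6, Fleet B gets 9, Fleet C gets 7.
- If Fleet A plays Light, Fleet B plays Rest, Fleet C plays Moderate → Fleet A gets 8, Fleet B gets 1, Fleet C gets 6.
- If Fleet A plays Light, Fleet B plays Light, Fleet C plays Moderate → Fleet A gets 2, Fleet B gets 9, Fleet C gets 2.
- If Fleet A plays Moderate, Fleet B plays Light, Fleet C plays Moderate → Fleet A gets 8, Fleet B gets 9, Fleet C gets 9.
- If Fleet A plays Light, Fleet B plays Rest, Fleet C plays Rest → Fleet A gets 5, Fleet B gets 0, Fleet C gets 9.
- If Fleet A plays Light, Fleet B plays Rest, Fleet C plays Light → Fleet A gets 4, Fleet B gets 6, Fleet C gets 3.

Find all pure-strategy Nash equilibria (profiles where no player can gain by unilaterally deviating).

The pure Nash equilibria are (Light, Light, Rest); (Moderate, Light, Moderate).

For each strategy profile, look for a profitable unilateral deviation.
(Light, Rest, Rest): Fleet B can switch to Light (0 → 9). Not NE.
(Light, Rest, Light): Fleet A can switch to Moderate (4 → 9). Not NE.
(Light, Rest, Moderate): Fleet B can switch to Light (1 → 9). Not NE.
(Light, Light, Rest): Fleet A gets 6, best alternative 1; Fleet B gets 9, best alternative 0; Fleet C gets 7, best alternative 6. No profitable deviation — NE.
(Light, Light, Light): Fleet B can switch to Rest (4 → 6). Not NE.
(Light, Light, Moderate): Fleet A can switch to Moderate (2 → 8). Not NE.
(Moderate, Rest, Rest): Fleet A can switch to Light (2 → 5). Not NE.
(Moderate, Rest, Light): Fleet B can switch to Light (4 → 5). Not NE.
(Moderate, Rest, Moderate): Fleet A can switch to Light (7 → 8). Not NE.
(Moderate, Light, Moderate): Fleet A gets 8, best alternative 2; Fleet B gets 9, best alternative 6; Fleet C gets 9, best alternative 4. No profitable deviation — NE.
(The remaining 2 profiles each have a profitable deviation by the same check.)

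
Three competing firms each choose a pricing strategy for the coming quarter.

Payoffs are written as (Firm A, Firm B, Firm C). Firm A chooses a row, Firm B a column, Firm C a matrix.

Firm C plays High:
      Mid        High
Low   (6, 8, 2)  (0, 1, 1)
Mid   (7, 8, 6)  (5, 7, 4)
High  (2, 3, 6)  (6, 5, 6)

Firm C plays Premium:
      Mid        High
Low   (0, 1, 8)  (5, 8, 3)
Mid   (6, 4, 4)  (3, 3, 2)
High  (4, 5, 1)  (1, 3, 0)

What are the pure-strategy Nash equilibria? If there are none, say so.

Firm A against (Mid, High): payoffs 6, 7, 2 → best response Mid.
Firm A against (Mid, Premium): payoffs 0, 6, 4 → best response Mid.
Firm A against (High, High): payoffs 0, 5, 6 → best response High.
Firm A against (High, Premium): payoffs 5, 3, 1 → best response Low.
Firm B against (Low, High): payoffs 8, 1 → best response Mid.
Firm B against (Low, Premium): payoffs 1, 8 → best response High.
Firm B against (Mid, High): payoffs 8, 7 → best response Mid.
Firm B against (Mid, Premium): payoffs 4, 3 → best response Mid.
Firm B against (High, High): payoffs 3, 5 → best response High.
Firm B against (High, Premium): payoffs 5, 3 → best response Mid.
Firm C against (Low, Mid): payoffs 2, 8 → best response Premium.
Firm C against (Low, High): payoffs 1, 3 → best response Premium.
Firm C against (Mid, Mid): payoffs 6, 4 → best response High.
Firm C against (Mid, High): payoffs 4, 2 → best response High.
Firm C against (High, Mid): payoffs 6, 1 → best response High.
Firm C against (High, High): payoffs 6, 0 → best response High.
Mutual best responses: (Low, High, Premium); (Mid, Mid, High); (High, High, High).

(Low, High, Premium); (Mid, Mid, High); (High, High, High)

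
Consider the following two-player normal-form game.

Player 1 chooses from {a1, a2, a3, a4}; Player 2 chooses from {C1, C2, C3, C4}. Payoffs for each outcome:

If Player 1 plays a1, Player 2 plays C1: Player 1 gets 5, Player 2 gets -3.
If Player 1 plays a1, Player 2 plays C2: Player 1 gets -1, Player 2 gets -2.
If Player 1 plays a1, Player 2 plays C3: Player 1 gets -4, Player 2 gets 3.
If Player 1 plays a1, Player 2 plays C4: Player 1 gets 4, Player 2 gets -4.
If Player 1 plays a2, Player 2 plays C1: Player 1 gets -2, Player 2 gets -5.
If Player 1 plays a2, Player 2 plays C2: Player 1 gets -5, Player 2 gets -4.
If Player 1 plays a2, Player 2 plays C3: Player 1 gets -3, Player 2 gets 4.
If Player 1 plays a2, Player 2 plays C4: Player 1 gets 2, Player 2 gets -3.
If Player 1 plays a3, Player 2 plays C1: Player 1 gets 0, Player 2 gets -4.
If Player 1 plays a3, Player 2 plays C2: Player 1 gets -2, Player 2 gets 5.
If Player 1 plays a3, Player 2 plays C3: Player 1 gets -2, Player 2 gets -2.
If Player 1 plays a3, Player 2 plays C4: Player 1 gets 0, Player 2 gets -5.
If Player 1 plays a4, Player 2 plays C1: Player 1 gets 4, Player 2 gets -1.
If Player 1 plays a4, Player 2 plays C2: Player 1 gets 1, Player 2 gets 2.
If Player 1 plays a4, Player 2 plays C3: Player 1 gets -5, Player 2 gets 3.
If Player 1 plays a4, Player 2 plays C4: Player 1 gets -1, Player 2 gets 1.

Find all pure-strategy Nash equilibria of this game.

No pure-strategy Nash equilibrium.

Player 1 against C1: payoffs 5, -2, 0, 4 → best response a1.
Player 1 against C2: payoffs -1, -5, -2, 1 → best response a4.
Player 1 against C3: payoffs -4, -3, -2, -5 → best response a3.
Player 1 against C4: payoffs 4, 2, 0, -1 → best response a1.
Player 2 against a1: payoffs -3, -2, 3, -4 → best response C3.
Player 2 against a2: payoffs -5, -4, 4, -3 → best response C3.
Player 2 against a3: payoffs -4, 5, -2, -5 → best response C2.
Player 2 against a4: payoffs -1, 2, 3, 1 → best response C3.
No profile is a mutual best response for all players.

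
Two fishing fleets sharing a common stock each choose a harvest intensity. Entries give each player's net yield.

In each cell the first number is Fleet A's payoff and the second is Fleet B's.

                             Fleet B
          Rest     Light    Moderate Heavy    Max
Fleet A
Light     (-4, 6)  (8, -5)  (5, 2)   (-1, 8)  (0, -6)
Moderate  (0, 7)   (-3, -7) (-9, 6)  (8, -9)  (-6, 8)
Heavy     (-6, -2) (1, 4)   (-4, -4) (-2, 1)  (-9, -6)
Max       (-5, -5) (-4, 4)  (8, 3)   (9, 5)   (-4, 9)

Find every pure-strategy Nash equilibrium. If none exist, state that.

(Light, Rest): Fleet A can switch to Moderate (-4 → 0). Not NE.
(Light, Light): Fleet B can switch to Rest (-5 → 6). Not NE.
(Light, Moderate): Fleet A can switch to Max (5 → 8). Not NE.
(Light, Heavy): Fleet A can switch to Moderate (-1 → 8). Not NE.
(Light, Max): Fleet B can switch to Rest (-6 → 6). Not NE.
(Moderate, Rest): Fleet B can switch to Max (7 → 8). Not NE.
(The remaining 14 profiles each have a profitable deviation by the same check.)

none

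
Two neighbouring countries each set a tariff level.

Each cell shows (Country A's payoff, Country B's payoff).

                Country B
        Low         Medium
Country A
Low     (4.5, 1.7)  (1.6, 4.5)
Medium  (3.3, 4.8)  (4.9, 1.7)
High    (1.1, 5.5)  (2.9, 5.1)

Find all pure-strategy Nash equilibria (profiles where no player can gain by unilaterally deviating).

For each player, find the best response to each opponent profile; mutual best responses are the pure NE.
Country A against Low: payoffs 4.5, 3.3, 1.1 → best response Low.
Country A against Medium: payoffs 1.6, 4.9, 2.9 → best response Medium.
Country B against Low: payoffs 1.7, 4.5 → best response Medium.
Country B against Medium: payoffs 4.8, 1.7 → best response Low.
Country B against High: payoffs 5.5, 5.1 → best response Low.
No profile is a mutual best response for all players.

This game has no pure Nash equilibrium.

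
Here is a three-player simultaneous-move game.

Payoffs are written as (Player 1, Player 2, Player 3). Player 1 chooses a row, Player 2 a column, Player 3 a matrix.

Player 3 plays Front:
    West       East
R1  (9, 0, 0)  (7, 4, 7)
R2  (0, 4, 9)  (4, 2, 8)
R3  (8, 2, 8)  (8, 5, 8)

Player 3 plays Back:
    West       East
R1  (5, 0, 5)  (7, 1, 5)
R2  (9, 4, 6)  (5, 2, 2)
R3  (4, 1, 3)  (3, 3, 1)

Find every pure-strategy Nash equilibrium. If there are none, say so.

(R3, East, Front)

Player 1 against (West, Front): payoffs 9, 0, 8 → best response R1.
Player 1 against (West, Back): payoffs 5, 9, 4 → best response R2.
Player 1 against (East, Front): payoffs 7, 4, 8 → best response R3.
Player 1 against (East, Back): payoffs 7, 5, 3 → best response R1.
Player 2 against (R1, Front): payoffs 0, 4 → best response East.
Player 2 against (R1, Back): payoffs 0, 1 → best response East.
Player 2 against (R2, Front): payoffs 4, 2 → best response West.
Player 2 against (R2, Back): payoffs 4, 2 → best response West.
Player 2 against (R3, Front): payoffs 2, 5 → best response East.
Player 2 against (R3, Back): payoffs 1, 3 → best response East.
Player 3 against (R1, West): payoffs 0, 5 → best response Back.
Player 3 against (R1, East): payoffs 7, 5 → best response Front.
Player 3 against (R2, West): payoffs 9, 6 → best response Front.
Player 3 against (R2, East): payoffs 8, 2 → best response Front.
Player 3 against (R3, West): payoffs 8, 3 → best response Front.
Player 3 against (R3, East): payoffs 8, 1 → best response Front.
Mutual best responses: (R3, East, Front).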